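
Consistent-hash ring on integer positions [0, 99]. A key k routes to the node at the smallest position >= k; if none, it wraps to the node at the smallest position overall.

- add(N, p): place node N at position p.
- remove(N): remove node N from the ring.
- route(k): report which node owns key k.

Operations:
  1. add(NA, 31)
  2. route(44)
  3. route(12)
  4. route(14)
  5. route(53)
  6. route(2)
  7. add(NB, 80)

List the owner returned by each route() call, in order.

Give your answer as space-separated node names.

Answer: NA NA NA NA NA

Derivation:
Op 1: add NA@31 -> ring=[31:NA]
Op 2: route key 44: none >= 44, wrap to smallest pos 31 -> NA
Op 3: route key 12: smallest pos >= 12 is 31 -> NA
Op 4: route key 14: smallest pos >= 14 is 31 -> NA
Op 5: route key 53: none >= 53, wrap to smallest pos 31 -> NA
Op 6: route key 2: smallest pos >= 2 is 31 -> NA
Op 7: add NB@80 -> ring=[31:NA,80:NB]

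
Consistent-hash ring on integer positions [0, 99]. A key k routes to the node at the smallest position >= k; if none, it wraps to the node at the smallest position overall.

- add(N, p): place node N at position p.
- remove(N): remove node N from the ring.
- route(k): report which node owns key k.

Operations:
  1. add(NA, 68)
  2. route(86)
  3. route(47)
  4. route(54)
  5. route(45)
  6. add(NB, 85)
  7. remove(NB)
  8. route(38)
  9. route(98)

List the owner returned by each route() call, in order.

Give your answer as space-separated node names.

Answer: NA NA NA NA NA NA

Derivation:
Op 1: add NA@68 -> ring=[68:NA]
Op 2: route key 86: none >= 86, wrap to smallest pos 68 -> NA
Op 3: route key 47: smallest pos >= 47 is 68 -> NA
Op 4: route key 54: smallest pos >= 54 is 68 -> NA
Op 5: route key 45: smallest pos >= 45 is 68 -> NA
Op 6: add NB@85 -> ring=[68:NA,85:NB]
Op 7: remove NB -> ring=[68:NA]
Op 8: route key 38: smallest pos >= 38 is 68 -> NA
Op 9: route key 98: none >= 98, wrap to smallest pos 68 -> NA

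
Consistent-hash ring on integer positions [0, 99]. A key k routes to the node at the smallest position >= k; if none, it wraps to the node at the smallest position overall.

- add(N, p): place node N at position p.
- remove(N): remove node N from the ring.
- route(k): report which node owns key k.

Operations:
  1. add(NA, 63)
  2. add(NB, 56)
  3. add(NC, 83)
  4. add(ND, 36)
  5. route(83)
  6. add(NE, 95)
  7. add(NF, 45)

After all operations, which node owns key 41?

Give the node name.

Answer: NF

Derivation:
Op 1: add NA@63 -> ring=[63:NA]
Op 2: add NB@56 -> ring=[56:NB,63:NA]
Op 3: add NC@83 -> ring=[56:NB,63:NA,83:NC]
Op 4: add ND@36 -> ring=[36:ND,56:NB,63:NA,83:NC]
Op 5: route key 83: smallest pos >= 83 is 83 -> NC
Op 6: add NE@95 -> ring=[36:ND,56:NB,63:NA,83:NC,95:NE]
Op 7: add NF@45 -> ring=[36:ND,45:NF,56:NB,63:NA,83:NC,95:NE]
Final route key 41: smallest pos >= 41 is 45 -> NF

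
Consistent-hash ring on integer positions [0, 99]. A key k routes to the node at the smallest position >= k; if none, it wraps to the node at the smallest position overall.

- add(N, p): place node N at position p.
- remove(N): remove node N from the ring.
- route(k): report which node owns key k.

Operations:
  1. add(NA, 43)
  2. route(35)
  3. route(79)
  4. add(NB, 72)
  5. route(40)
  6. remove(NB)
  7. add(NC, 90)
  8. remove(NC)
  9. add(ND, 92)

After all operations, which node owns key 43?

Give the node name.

Answer: NA

Derivation:
Op 1: add NA@43 -> ring=[43:NA]
Op 2: route key 35: smallest pos >= 35 is 43 -> NA
Op 3: route key 79: none >= 79, wrap to smallest pos 43 -> NA
Op 4: add NB@72 -> ring=[43:NA,72:NB]
Op 5: route key 40: smallest pos >= 40 is 43 -> NA
Op 6: remove NB -> ring=[43:NA]
Op 7: add NC@90 -> ring=[43:NA,90:NC]
Op 8: remove NC -> ring=[43:NA]
Op 9: add ND@92 -> ring=[43:NA,92:ND]
Final route key 43: smallest pos >= 43 is 43 -> NA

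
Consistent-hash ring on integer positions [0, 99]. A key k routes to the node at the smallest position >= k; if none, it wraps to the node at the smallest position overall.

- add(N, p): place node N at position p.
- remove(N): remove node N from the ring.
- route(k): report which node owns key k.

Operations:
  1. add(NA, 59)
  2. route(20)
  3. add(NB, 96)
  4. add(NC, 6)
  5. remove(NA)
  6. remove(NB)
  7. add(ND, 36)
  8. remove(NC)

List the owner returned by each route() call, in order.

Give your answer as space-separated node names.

Op 1: add NA@59 -> ring=[59:NA]
Op 2: route key 20: smallest pos >= 20 is 59 -> NA
Op 3: add NB@96 -> ring=[59:NA,96:NB]
Op 4: add NC@6 -> ring=[6:NC,59:NA,96:NB]
Op 5: remove NA -> ring=[6:NC,96:NB]
Op 6: remove NB -> ring=[6:NC]
Op 7: add ND@36 -> ring=[6:NC,36:ND]
Op 8: remove NC -> ring=[36:ND]

Answer: NA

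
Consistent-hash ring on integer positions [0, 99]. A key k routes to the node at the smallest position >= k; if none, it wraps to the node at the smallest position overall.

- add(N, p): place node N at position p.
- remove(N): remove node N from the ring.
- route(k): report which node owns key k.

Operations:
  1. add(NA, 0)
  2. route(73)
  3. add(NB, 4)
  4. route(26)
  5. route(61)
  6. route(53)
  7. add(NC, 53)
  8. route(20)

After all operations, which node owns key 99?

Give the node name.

Op 1: add NA@0 -> ring=[0:NA]
Op 2: route key 73: none >= 73, wrap to smallest pos 0 -> NA
Op 3: add NB@4 -> ring=[0:NA,4:NB]
Op 4: route key 26: none >= 26, wrap to smallest pos 0 -> NA
Op 5: route key 61: none >= 61, wrap to smallest pos 0 -> NA
Op 6: route key 53: none >= 53, wrap to smallest pos 0 -> NA
Op 7: add NC@53 -> ring=[0:NA,4:NB,53:NC]
Op 8: route key 20: smallest pos >= 20 is 53 -> NC
Final route key 99: none >= 99, wrap to smallest pos 0 -> NA

Answer: NA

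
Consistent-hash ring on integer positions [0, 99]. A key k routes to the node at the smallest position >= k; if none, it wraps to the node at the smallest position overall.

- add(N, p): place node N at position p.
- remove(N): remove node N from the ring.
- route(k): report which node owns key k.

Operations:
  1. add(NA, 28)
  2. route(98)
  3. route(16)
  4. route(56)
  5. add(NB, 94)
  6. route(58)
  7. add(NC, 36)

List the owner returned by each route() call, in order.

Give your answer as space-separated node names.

Op 1: add NA@28 -> ring=[28:NA]
Op 2: route key 98: none >= 98, wrap to smallest pos 28 -> NA
Op 3: route key 16: smallest pos >= 16 is 28 -> NA
Op 4: route key 56: none >= 56, wrap to smallest pos 28 -> NA
Op 5: add NB@94 -> ring=[28:NA,94:NB]
Op 6: route key 58: smallest pos >= 58 is 94 -> NB
Op 7: add NC@36 -> ring=[28:NA,36:NC,94:NB]

Answer: NA NA NA NB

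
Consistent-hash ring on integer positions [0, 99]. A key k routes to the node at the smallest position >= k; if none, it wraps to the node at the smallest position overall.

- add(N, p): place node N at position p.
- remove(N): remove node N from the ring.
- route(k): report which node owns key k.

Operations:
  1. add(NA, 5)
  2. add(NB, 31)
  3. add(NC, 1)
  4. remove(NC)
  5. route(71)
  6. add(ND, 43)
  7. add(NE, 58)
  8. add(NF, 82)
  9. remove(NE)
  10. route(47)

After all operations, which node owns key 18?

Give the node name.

Op 1: add NA@5 -> ring=[5:NA]
Op 2: add NB@31 -> ring=[5:NA,31:NB]
Op 3: add NC@1 -> ring=[1:NC,5:NA,31:NB]
Op 4: remove NC -> ring=[5:NA,31:NB]
Op 5: route key 71: none >= 71, wrap to smallest pos 5 -> NA
Op 6: add ND@43 -> ring=[5:NA,31:NB,43:ND]
Op 7: add NE@58 -> ring=[5:NA,31:NB,43:ND,58:NE]
Op 8: add NF@82 -> ring=[5:NA,31:NB,43:ND,58:NE,82:NF]
Op 9: remove NE -> ring=[5:NA,31:NB,43:ND,82:NF]
Op 10: route key 47: smallest pos >= 47 is 82 -> NF
Final route key 18: smallest pos >= 18 is 31 -> NB

Answer: NB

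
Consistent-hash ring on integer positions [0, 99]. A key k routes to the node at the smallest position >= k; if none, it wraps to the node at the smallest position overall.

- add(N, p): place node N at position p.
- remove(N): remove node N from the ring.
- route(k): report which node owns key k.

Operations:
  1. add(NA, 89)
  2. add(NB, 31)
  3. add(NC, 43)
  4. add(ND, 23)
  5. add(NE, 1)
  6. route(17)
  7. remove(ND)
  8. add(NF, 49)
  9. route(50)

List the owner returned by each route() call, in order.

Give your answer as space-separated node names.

Answer: ND NA

Derivation:
Op 1: add NA@89 -> ring=[89:NA]
Op 2: add NB@31 -> ring=[31:NB,89:NA]
Op 3: add NC@43 -> ring=[31:NB,43:NC,89:NA]
Op 4: add ND@23 -> ring=[23:ND,31:NB,43:NC,89:NA]
Op 5: add NE@1 -> ring=[1:NE,23:ND,31:NB,43:NC,89:NA]
Op 6: route key 17: smallest pos >= 17 is 23 -> ND
Op 7: remove ND -> ring=[1:NE,31:NB,43:NC,89:NA]
Op 8: add NF@49 -> ring=[1:NE,31:NB,43:NC,49:NF,89:NA]
Op 9: route key 50: smallest pos >= 50 is 89 -> NA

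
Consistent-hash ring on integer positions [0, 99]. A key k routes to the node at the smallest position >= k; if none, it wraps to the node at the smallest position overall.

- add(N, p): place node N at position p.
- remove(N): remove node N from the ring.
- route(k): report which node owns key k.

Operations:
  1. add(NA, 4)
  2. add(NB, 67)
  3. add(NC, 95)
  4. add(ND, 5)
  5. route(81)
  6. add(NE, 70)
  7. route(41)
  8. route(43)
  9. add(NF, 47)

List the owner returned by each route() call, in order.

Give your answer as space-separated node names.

Answer: NC NB NB

Derivation:
Op 1: add NA@4 -> ring=[4:NA]
Op 2: add NB@67 -> ring=[4:NA,67:NB]
Op 3: add NC@95 -> ring=[4:NA,67:NB,95:NC]
Op 4: add ND@5 -> ring=[4:NA,5:ND,67:NB,95:NC]
Op 5: route key 81: smallest pos >= 81 is 95 -> NC
Op 6: add NE@70 -> ring=[4:NA,5:ND,67:NB,70:NE,95:NC]
Op 7: route key 41: smallest pos >= 41 is 67 -> NB
Op 8: route key 43: smallest pos >= 43 is 67 -> NB
Op 9: add NF@47 -> ring=[4:NA,5:ND,47:NF,67:NB,70:NE,95:NC]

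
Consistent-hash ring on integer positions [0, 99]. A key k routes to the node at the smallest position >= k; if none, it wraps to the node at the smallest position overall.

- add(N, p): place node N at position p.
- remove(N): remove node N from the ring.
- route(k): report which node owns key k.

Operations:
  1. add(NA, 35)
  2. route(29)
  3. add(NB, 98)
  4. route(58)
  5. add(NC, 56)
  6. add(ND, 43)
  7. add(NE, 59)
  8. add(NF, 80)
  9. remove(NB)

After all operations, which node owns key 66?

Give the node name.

Op 1: add NA@35 -> ring=[35:NA]
Op 2: route key 29: smallest pos >= 29 is 35 -> NA
Op 3: add NB@98 -> ring=[35:NA,98:NB]
Op 4: route key 58: smallest pos >= 58 is 98 -> NB
Op 5: add NC@56 -> ring=[35:NA,56:NC,98:NB]
Op 6: add ND@43 -> ring=[35:NA,43:ND,56:NC,98:NB]
Op 7: add NE@59 -> ring=[35:NA,43:ND,56:NC,59:NE,98:NB]
Op 8: add NF@80 -> ring=[35:NA,43:ND,56:NC,59:NE,80:NF,98:NB]
Op 9: remove NB -> ring=[35:NA,43:ND,56:NC,59:NE,80:NF]
Final route key 66: smallest pos >= 66 is 80 -> NF

Answer: NF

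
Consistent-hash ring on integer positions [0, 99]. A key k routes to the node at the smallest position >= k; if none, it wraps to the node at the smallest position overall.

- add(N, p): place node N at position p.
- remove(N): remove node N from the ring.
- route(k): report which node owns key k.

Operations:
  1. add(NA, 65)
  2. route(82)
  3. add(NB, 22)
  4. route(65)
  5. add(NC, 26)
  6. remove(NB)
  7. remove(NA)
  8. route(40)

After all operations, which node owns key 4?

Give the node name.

Answer: NC

Derivation:
Op 1: add NA@65 -> ring=[65:NA]
Op 2: route key 82: none >= 82, wrap to smallest pos 65 -> NA
Op 3: add NB@22 -> ring=[22:NB,65:NA]
Op 4: route key 65: smallest pos >= 65 is 65 -> NA
Op 5: add NC@26 -> ring=[22:NB,26:NC,65:NA]
Op 6: remove NB -> ring=[26:NC,65:NA]
Op 7: remove NA -> ring=[26:NC]
Op 8: route key 40: none >= 40, wrap to smallest pos 26 -> NC
Final route key 4: smallest pos >= 4 is 26 -> NC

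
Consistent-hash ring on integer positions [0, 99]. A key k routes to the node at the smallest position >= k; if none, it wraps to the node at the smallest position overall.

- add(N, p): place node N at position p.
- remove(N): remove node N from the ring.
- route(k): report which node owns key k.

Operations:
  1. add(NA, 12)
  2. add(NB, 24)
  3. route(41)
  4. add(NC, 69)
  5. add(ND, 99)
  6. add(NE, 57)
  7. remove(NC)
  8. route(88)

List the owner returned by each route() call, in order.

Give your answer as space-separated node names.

Op 1: add NA@12 -> ring=[12:NA]
Op 2: add NB@24 -> ring=[12:NA,24:NB]
Op 3: route key 41: none >= 41, wrap to smallest pos 12 -> NA
Op 4: add NC@69 -> ring=[12:NA,24:NB,69:NC]
Op 5: add ND@99 -> ring=[12:NA,24:NB,69:NC,99:ND]
Op 6: add NE@57 -> ring=[12:NA,24:NB,57:NE,69:NC,99:ND]
Op 7: remove NC -> ring=[12:NA,24:NB,57:NE,99:ND]
Op 8: route key 88: smallest pos >= 88 is 99 -> ND

Answer: NA ND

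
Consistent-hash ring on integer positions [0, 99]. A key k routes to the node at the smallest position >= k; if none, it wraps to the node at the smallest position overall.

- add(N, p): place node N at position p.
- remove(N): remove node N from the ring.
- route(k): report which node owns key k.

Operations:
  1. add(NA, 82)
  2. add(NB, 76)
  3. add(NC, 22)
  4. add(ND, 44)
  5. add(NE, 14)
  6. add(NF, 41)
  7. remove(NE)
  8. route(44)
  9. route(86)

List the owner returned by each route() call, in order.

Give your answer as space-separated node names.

Answer: ND NC

Derivation:
Op 1: add NA@82 -> ring=[82:NA]
Op 2: add NB@76 -> ring=[76:NB,82:NA]
Op 3: add NC@22 -> ring=[22:NC,76:NB,82:NA]
Op 4: add ND@44 -> ring=[22:NC,44:ND,76:NB,82:NA]
Op 5: add NE@14 -> ring=[14:NE,22:NC,44:ND,76:NB,82:NA]
Op 6: add NF@41 -> ring=[14:NE,22:NC,41:NF,44:ND,76:NB,82:NA]
Op 7: remove NE -> ring=[22:NC,41:NF,44:ND,76:NB,82:NA]
Op 8: route key 44: smallest pos >= 44 is 44 -> ND
Op 9: route key 86: none >= 86, wrap to smallest pos 22 -> NC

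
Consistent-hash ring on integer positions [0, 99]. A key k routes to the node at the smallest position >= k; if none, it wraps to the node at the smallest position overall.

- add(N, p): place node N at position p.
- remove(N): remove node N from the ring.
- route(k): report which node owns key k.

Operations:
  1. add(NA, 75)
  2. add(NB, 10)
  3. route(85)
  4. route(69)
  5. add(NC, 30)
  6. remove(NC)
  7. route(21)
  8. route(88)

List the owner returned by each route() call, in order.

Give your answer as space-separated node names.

Answer: NB NA NA NB

Derivation:
Op 1: add NA@75 -> ring=[75:NA]
Op 2: add NB@10 -> ring=[10:NB,75:NA]
Op 3: route key 85: none >= 85, wrap to smallest pos 10 -> NB
Op 4: route key 69: smallest pos >= 69 is 75 -> NA
Op 5: add NC@30 -> ring=[10:NB,30:NC,75:NA]
Op 6: remove NC -> ring=[10:NB,75:NA]
Op 7: route key 21: smallest pos >= 21 is 75 -> NA
Op 8: route key 88: none >= 88, wrap to smallest pos 10 -> NB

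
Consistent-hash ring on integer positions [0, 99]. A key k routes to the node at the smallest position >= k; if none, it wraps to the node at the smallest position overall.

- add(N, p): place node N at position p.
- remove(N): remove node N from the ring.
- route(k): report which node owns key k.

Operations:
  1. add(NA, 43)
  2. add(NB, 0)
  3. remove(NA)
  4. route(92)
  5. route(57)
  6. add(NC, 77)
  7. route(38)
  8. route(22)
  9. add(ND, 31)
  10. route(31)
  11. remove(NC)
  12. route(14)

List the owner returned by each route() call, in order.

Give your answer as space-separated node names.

Op 1: add NA@43 -> ring=[43:NA]
Op 2: add NB@0 -> ring=[0:NB,43:NA]
Op 3: remove NA -> ring=[0:NB]
Op 4: route key 92: none >= 92, wrap to smallest pos 0 -> NB
Op 5: route key 57: none >= 57, wrap to smallest pos 0 -> NB
Op 6: add NC@77 -> ring=[0:NB,77:NC]
Op 7: route key 38: smallest pos >= 38 is 77 -> NC
Op 8: route key 22: smallest pos >= 22 is 77 -> NC
Op 9: add ND@31 -> ring=[0:NB,31:ND,77:NC]
Op 10: route key 31: smallest pos >= 31 is 31 -> ND
Op 11: remove NC -> ring=[0:NB,31:ND]
Op 12: route key 14: smallest pos >= 14 is 31 -> ND

Answer: NB NB NC NC ND ND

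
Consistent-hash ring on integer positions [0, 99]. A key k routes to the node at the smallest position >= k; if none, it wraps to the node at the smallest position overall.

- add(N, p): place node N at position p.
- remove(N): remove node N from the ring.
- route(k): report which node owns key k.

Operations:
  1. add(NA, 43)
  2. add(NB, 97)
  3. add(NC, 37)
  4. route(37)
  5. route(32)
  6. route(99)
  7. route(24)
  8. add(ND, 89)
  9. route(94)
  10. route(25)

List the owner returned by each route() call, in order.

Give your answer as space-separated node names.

Answer: NC NC NC NC NB NC

Derivation:
Op 1: add NA@43 -> ring=[43:NA]
Op 2: add NB@97 -> ring=[43:NA,97:NB]
Op 3: add NC@37 -> ring=[37:NC,43:NA,97:NB]
Op 4: route key 37: smallest pos >= 37 is 37 -> NC
Op 5: route key 32: smallest pos >= 32 is 37 -> NC
Op 6: route key 99: none >= 99, wrap to smallest pos 37 -> NC
Op 7: route key 24: smallest pos >= 24 is 37 -> NC
Op 8: add ND@89 -> ring=[37:NC,43:NA,89:ND,97:NB]
Op 9: route key 94: smallest pos >= 94 is 97 -> NB
Op 10: route key 25: smallest pos >= 25 is 37 -> NC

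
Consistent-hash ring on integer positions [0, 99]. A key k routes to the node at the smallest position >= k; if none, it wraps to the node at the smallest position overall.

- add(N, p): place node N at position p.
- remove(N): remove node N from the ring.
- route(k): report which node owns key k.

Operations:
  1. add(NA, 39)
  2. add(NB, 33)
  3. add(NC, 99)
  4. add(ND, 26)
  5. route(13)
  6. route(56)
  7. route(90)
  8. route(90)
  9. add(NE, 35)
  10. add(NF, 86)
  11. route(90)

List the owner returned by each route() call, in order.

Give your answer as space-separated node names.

Op 1: add NA@39 -> ring=[39:NA]
Op 2: add NB@33 -> ring=[33:NB,39:NA]
Op 3: add NC@99 -> ring=[33:NB,39:NA,99:NC]
Op 4: add ND@26 -> ring=[26:ND,33:NB,39:NA,99:NC]
Op 5: route key 13: smallest pos >= 13 is 26 -> ND
Op 6: route key 56: smallest pos >= 56 is 99 -> NC
Op 7: route key 90: smallest pos >= 90 is 99 -> NC
Op 8: route key 90: smallest pos >= 90 is 99 -> NC
Op 9: add NE@35 -> ring=[26:ND,33:NB,35:NE,39:NA,99:NC]
Op 10: add NF@86 -> ring=[26:ND,33:NB,35:NE,39:NA,86:NF,99:NC]
Op 11: route key 90: smallest pos >= 90 is 99 -> NC

Answer: ND NC NC NC NC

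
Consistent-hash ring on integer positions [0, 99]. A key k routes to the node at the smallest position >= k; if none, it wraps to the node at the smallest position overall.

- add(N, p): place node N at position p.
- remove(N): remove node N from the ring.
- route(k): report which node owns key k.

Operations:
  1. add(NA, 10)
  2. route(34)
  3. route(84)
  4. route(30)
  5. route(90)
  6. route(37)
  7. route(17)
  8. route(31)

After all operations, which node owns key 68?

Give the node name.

Answer: NA

Derivation:
Op 1: add NA@10 -> ring=[10:NA]
Op 2: route key 34: none >= 34, wrap to smallest pos 10 -> NA
Op 3: route key 84: none >= 84, wrap to smallest pos 10 -> NA
Op 4: route key 30: none >= 30, wrap to smallest pos 10 -> NA
Op 5: route key 90: none >= 90, wrap to smallest pos 10 -> NA
Op 6: route key 37: none >= 37, wrap to smallest pos 10 -> NA
Op 7: route key 17: none >= 17, wrap to smallest pos 10 -> NA
Op 8: route key 31: none >= 31, wrap to smallest pos 10 -> NA
Final route key 68: none >= 68, wrap to smallest pos 10 -> NA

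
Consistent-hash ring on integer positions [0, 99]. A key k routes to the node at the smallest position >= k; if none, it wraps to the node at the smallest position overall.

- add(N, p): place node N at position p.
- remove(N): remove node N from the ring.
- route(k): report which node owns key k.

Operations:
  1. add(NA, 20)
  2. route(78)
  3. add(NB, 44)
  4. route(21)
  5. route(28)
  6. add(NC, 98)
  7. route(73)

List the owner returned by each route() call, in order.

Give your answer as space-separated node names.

Answer: NA NB NB NC

Derivation:
Op 1: add NA@20 -> ring=[20:NA]
Op 2: route key 78: none >= 78, wrap to smallest pos 20 -> NA
Op 3: add NB@44 -> ring=[20:NA,44:NB]
Op 4: route key 21: smallest pos >= 21 is 44 -> NB
Op 5: route key 28: smallest pos >= 28 is 44 -> NB
Op 6: add NC@98 -> ring=[20:NA,44:NB,98:NC]
Op 7: route key 73: smallest pos >= 73 is 98 -> NC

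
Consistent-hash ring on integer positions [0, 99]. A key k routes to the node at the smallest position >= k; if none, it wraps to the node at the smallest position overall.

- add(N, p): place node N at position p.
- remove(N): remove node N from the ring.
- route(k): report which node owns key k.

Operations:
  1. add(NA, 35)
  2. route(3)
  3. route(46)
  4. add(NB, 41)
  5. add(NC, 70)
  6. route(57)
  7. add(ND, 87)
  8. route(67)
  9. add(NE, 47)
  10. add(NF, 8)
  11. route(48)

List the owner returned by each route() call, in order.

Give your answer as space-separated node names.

Op 1: add NA@35 -> ring=[35:NA]
Op 2: route key 3: smallest pos >= 3 is 35 -> NA
Op 3: route key 46: none >= 46, wrap to smallest pos 35 -> NA
Op 4: add NB@41 -> ring=[35:NA,41:NB]
Op 5: add NC@70 -> ring=[35:NA,41:NB,70:NC]
Op 6: route key 57: smallest pos >= 57 is 70 -> NC
Op 7: add ND@87 -> ring=[35:NA,41:NB,70:NC,87:ND]
Op 8: route key 67: smallest pos >= 67 is 70 -> NC
Op 9: add NE@47 -> ring=[35:NA,41:NB,47:NE,70:NC,87:ND]
Op 10: add NF@8 -> ring=[8:NF,35:NA,41:NB,47:NE,70:NC,87:ND]
Op 11: route key 48: smallest pos >= 48 is 70 -> NC

Answer: NA NA NC NC NC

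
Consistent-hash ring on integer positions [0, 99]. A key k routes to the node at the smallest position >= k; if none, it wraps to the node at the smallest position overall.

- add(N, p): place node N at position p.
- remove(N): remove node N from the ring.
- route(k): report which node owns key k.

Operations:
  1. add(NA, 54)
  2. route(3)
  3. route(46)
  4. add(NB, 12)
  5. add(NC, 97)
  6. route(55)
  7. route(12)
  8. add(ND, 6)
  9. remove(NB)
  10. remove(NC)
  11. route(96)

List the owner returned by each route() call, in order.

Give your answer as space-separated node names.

Answer: NA NA NC NB ND

Derivation:
Op 1: add NA@54 -> ring=[54:NA]
Op 2: route key 3: smallest pos >= 3 is 54 -> NA
Op 3: route key 46: smallest pos >= 46 is 54 -> NA
Op 4: add NB@12 -> ring=[12:NB,54:NA]
Op 5: add NC@97 -> ring=[12:NB,54:NA,97:NC]
Op 6: route key 55: smallest pos >= 55 is 97 -> NC
Op 7: route key 12: smallest pos >= 12 is 12 -> NB
Op 8: add ND@6 -> ring=[6:ND,12:NB,54:NA,97:NC]
Op 9: remove NB -> ring=[6:ND,54:NA,97:NC]
Op 10: remove NC -> ring=[6:ND,54:NA]
Op 11: route key 96: none >= 96, wrap to smallest pos 6 -> ND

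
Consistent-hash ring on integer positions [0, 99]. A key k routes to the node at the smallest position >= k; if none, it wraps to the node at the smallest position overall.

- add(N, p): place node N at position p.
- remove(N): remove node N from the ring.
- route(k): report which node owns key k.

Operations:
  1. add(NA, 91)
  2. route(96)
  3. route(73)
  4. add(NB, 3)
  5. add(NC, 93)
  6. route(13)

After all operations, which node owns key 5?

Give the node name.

Op 1: add NA@91 -> ring=[91:NA]
Op 2: route key 96: none >= 96, wrap to smallest pos 91 -> NA
Op 3: route key 73: smallest pos >= 73 is 91 -> NA
Op 4: add NB@3 -> ring=[3:NB,91:NA]
Op 5: add NC@93 -> ring=[3:NB,91:NA,93:NC]
Op 6: route key 13: smallest pos >= 13 is 91 -> NA
Final route key 5: smallest pos >= 5 is 91 -> NA

Answer: NA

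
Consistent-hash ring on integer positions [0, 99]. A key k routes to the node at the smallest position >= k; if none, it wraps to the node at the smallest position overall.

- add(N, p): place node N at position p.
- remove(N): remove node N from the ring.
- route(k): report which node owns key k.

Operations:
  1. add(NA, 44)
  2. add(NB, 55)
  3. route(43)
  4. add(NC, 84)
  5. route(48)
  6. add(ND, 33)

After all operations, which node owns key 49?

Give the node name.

Op 1: add NA@44 -> ring=[44:NA]
Op 2: add NB@55 -> ring=[44:NA,55:NB]
Op 3: route key 43: smallest pos >= 43 is 44 -> NA
Op 4: add NC@84 -> ring=[44:NA,55:NB,84:NC]
Op 5: route key 48: smallest pos >= 48 is 55 -> NB
Op 6: add ND@33 -> ring=[33:ND,44:NA,55:NB,84:NC]
Final route key 49: smallest pos >= 49 is 55 -> NB

Answer: NB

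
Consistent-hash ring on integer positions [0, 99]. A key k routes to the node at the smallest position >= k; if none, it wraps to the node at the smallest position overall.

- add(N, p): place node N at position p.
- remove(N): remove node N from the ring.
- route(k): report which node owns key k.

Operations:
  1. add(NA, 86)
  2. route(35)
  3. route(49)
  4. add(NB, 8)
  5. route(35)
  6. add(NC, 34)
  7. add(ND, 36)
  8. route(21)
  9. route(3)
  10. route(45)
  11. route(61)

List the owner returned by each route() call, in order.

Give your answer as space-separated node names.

Answer: NA NA NA NC NB NA NA

Derivation:
Op 1: add NA@86 -> ring=[86:NA]
Op 2: route key 35: smallest pos >= 35 is 86 -> NA
Op 3: route key 49: smallest pos >= 49 is 86 -> NA
Op 4: add NB@8 -> ring=[8:NB,86:NA]
Op 5: route key 35: smallest pos >= 35 is 86 -> NA
Op 6: add NC@34 -> ring=[8:NB,34:NC,86:NA]
Op 7: add ND@36 -> ring=[8:NB,34:NC,36:ND,86:NA]
Op 8: route key 21: smallest pos >= 21 is 34 -> NC
Op 9: route key 3: smallest pos >= 3 is 8 -> NB
Op 10: route key 45: smallest pos >= 45 is 86 -> NA
Op 11: route key 61: smallest pos >= 61 is 86 -> NA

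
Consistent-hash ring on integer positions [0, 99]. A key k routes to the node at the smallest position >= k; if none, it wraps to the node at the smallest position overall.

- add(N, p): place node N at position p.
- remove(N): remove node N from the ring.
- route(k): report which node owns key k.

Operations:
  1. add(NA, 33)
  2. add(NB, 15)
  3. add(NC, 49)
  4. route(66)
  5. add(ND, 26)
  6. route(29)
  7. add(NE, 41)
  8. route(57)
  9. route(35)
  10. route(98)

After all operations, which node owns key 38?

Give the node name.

Op 1: add NA@33 -> ring=[33:NA]
Op 2: add NB@15 -> ring=[15:NB,33:NA]
Op 3: add NC@49 -> ring=[15:NB,33:NA,49:NC]
Op 4: route key 66: none >= 66, wrap to smallest pos 15 -> NB
Op 5: add ND@26 -> ring=[15:NB,26:ND,33:NA,49:NC]
Op 6: route key 29: smallest pos >= 29 is 33 -> NA
Op 7: add NE@41 -> ring=[15:NB,26:ND,33:NA,41:NE,49:NC]
Op 8: route key 57: none >= 57, wrap to smallest pos 15 -> NB
Op 9: route key 35: smallest pos >= 35 is 41 -> NE
Op 10: route key 98: none >= 98, wrap to smallest pos 15 -> NB
Final route key 38: smallest pos >= 38 is 41 -> NE

Answer: NE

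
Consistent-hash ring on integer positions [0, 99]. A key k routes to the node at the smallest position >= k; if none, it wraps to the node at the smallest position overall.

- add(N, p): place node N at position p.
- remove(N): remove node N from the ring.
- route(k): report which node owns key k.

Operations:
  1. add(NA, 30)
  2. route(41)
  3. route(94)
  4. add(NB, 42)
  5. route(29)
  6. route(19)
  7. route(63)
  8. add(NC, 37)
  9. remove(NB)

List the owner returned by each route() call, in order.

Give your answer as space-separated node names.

Op 1: add NA@30 -> ring=[30:NA]
Op 2: route key 41: none >= 41, wrap to smallest pos 30 -> NA
Op 3: route key 94: none >= 94, wrap to smallest pos 30 -> NA
Op 4: add NB@42 -> ring=[30:NA,42:NB]
Op 5: route key 29: smallest pos >= 29 is 30 -> NA
Op 6: route key 19: smallest pos >= 19 is 30 -> NA
Op 7: route key 63: none >= 63, wrap to smallest pos 30 -> NA
Op 8: add NC@37 -> ring=[30:NA,37:NC,42:NB]
Op 9: remove NB -> ring=[30:NA,37:NC]

Answer: NA NA NA NA NA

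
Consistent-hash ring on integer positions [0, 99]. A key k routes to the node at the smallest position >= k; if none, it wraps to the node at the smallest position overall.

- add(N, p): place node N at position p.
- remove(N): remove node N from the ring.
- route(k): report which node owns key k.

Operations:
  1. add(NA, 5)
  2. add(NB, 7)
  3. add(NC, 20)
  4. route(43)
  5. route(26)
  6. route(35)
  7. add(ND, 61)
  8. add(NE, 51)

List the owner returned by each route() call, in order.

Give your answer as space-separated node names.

Op 1: add NA@5 -> ring=[5:NA]
Op 2: add NB@7 -> ring=[5:NA,7:NB]
Op 3: add NC@20 -> ring=[5:NA,7:NB,20:NC]
Op 4: route key 43: none >= 43, wrap to smallest pos 5 -> NA
Op 5: route key 26: none >= 26, wrap to smallest pos 5 -> NA
Op 6: route key 35: none >= 35, wrap to smallest pos 5 -> NA
Op 7: add ND@61 -> ring=[5:NA,7:NB,20:NC,61:ND]
Op 8: add NE@51 -> ring=[5:NA,7:NB,20:NC,51:NE,61:ND]

Answer: NA NA NA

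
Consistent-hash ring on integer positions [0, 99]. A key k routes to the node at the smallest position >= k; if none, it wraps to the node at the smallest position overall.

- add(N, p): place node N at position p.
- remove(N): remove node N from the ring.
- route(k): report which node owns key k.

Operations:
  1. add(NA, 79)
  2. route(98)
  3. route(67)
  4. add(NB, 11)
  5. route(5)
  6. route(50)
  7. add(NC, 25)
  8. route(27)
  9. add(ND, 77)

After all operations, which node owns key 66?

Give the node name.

Answer: ND

Derivation:
Op 1: add NA@79 -> ring=[79:NA]
Op 2: route key 98: none >= 98, wrap to smallest pos 79 -> NA
Op 3: route key 67: smallest pos >= 67 is 79 -> NA
Op 4: add NB@11 -> ring=[11:NB,79:NA]
Op 5: route key 5: smallest pos >= 5 is 11 -> NB
Op 6: route key 50: smallest pos >= 50 is 79 -> NA
Op 7: add NC@25 -> ring=[11:NB,25:NC,79:NA]
Op 8: route key 27: smallest pos >= 27 is 79 -> NA
Op 9: add ND@77 -> ring=[11:NB,25:NC,77:ND,79:NA]
Final route key 66: smallest pos >= 66 is 77 -> ND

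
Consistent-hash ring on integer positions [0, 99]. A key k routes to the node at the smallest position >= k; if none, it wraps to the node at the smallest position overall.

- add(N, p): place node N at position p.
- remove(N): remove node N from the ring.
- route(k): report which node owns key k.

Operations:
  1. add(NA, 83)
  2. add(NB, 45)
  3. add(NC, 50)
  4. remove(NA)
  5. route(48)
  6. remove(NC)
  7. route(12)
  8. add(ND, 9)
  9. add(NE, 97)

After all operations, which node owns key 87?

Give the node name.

Answer: NE

Derivation:
Op 1: add NA@83 -> ring=[83:NA]
Op 2: add NB@45 -> ring=[45:NB,83:NA]
Op 3: add NC@50 -> ring=[45:NB,50:NC,83:NA]
Op 4: remove NA -> ring=[45:NB,50:NC]
Op 5: route key 48: smallest pos >= 48 is 50 -> NC
Op 6: remove NC -> ring=[45:NB]
Op 7: route key 12: smallest pos >= 12 is 45 -> NB
Op 8: add ND@9 -> ring=[9:ND,45:NB]
Op 9: add NE@97 -> ring=[9:ND,45:NB,97:NE]
Final route key 87: smallest pos >= 87 is 97 -> NE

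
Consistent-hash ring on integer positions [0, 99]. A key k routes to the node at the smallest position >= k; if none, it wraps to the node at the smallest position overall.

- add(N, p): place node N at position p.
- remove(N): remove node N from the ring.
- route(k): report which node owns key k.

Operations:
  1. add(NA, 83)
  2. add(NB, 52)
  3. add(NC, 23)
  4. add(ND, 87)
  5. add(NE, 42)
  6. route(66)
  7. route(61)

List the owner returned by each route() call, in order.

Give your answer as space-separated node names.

Op 1: add NA@83 -> ring=[83:NA]
Op 2: add NB@52 -> ring=[52:NB,83:NA]
Op 3: add NC@23 -> ring=[23:NC,52:NB,83:NA]
Op 4: add ND@87 -> ring=[23:NC,52:NB,83:NA,87:ND]
Op 5: add NE@42 -> ring=[23:NC,42:NE,52:NB,83:NA,87:ND]
Op 6: route key 66: smallest pos >= 66 is 83 -> NA
Op 7: route key 61: smallest pos >= 61 is 83 -> NA

Answer: NA NA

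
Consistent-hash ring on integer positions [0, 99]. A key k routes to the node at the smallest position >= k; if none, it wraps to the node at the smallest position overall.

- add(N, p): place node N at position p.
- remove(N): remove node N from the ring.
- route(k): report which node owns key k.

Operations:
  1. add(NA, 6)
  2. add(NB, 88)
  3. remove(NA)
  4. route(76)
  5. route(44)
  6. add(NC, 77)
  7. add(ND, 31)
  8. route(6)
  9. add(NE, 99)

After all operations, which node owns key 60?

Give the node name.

Op 1: add NA@6 -> ring=[6:NA]
Op 2: add NB@88 -> ring=[6:NA,88:NB]
Op 3: remove NA -> ring=[88:NB]
Op 4: route key 76: smallest pos >= 76 is 88 -> NB
Op 5: route key 44: smallest pos >= 44 is 88 -> NB
Op 6: add NC@77 -> ring=[77:NC,88:NB]
Op 7: add ND@31 -> ring=[31:ND,77:NC,88:NB]
Op 8: route key 6: smallest pos >= 6 is 31 -> ND
Op 9: add NE@99 -> ring=[31:ND,77:NC,88:NB,99:NE]
Final route key 60: smallest pos >= 60 is 77 -> NC

Answer: NC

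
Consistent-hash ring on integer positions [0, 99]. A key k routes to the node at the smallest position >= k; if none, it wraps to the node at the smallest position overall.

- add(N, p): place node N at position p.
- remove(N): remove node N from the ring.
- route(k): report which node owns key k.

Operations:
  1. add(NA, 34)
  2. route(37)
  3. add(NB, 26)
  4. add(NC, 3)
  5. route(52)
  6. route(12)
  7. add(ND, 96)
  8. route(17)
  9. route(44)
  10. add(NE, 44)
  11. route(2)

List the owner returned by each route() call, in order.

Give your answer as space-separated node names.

Answer: NA NC NB NB ND NC

Derivation:
Op 1: add NA@34 -> ring=[34:NA]
Op 2: route key 37: none >= 37, wrap to smallest pos 34 -> NA
Op 3: add NB@26 -> ring=[26:NB,34:NA]
Op 4: add NC@3 -> ring=[3:NC,26:NB,34:NA]
Op 5: route key 52: none >= 52, wrap to smallest pos 3 -> NC
Op 6: route key 12: smallest pos >= 12 is 26 -> NB
Op 7: add ND@96 -> ring=[3:NC,26:NB,34:NA,96:ND]
Op 8: route key 17: smallest pos >= 17 is 26 -> NB
Op 9: route key 44: smallest pos >= 44 is 96 -> ND
Op 10: add NE@44 -> ring=[3:NC,26:NB,34:NA,44:NE,96:ND]
Op 11: route key 2: smallest pos >= 2 is 3 -> NC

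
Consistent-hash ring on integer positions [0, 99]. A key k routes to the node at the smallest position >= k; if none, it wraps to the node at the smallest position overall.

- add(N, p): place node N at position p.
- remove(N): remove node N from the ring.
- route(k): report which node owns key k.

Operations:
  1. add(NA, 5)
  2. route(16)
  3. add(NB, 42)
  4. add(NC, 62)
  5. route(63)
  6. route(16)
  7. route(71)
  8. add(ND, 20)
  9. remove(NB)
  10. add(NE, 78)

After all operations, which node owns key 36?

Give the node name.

Op 1: add NA@5 -> ring=[5:NA]
Op 2: route key 16: none >= 16, wrap to smallest pos 5 -> NA
Op 3: add NB@42 -> ring=[5:NA,42:NB]
Op 4: add NC@62 -> ring=[5:NA,42:NB,62:NC]
Op 5: route key 63: none >= 63, wrap to smallest pos 5 -> NA
Op 6: route key 16: smallest pos >= 16 is 42 -> NB
Op 7: route key 71: none >= 71, wrap to smallest pos 5 -> NA
Op 8: add ND@20 -> ring=[5:NA,20:ND,42:NB,62:NC]
Op 9: remove NB -> ring=[5:NA,20:ND,62:NC]
Op 10: add NE@78 -> ring=[5:NA,20:ND,62:NC,78:NE]
Final route key 36: smallest pos >= 36 is 62 -> NC

Answer: NC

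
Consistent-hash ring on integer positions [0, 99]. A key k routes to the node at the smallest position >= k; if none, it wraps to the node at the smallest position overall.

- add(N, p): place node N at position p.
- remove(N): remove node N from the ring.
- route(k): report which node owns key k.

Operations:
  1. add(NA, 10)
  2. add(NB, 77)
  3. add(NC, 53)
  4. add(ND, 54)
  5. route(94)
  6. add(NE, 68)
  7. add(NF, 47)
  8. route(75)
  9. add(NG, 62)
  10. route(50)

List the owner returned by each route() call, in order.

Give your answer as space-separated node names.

Op 1: add NA@10 -> ring=[10:NA]
Op 2: add NB@77 -> ring=[10:NA,77:NB]
Op 3: add NC@53 -> ring=[10:NA,53:NC,77:NB]
Op 4: add ND@54 -> ring=[10:NA,53:NC,54:ND,77:NB]
Op 5: route key 94: none >= 94, wrap to smallest pos 10 -> NA
Op 6: add NE@68 -> ring=[10:NA,53:NC,54:ND,68:NE,77:NB]
Op 7: add NF@47 -> ring=[10:NA,47:NF,53:NC,54:ND,68:NE,77:NB]
Op 8: route key 75: smallest pos >= 75 is 77 -> NB
Op 9: add NG@62 -> ring=[10:NA,47:NF,53:NC,54:ND,62:NG,68:NE,77:NB]
Op 10: route key 50: smallest pos >= 50 is 53 -> NC

Answer: NA NB NC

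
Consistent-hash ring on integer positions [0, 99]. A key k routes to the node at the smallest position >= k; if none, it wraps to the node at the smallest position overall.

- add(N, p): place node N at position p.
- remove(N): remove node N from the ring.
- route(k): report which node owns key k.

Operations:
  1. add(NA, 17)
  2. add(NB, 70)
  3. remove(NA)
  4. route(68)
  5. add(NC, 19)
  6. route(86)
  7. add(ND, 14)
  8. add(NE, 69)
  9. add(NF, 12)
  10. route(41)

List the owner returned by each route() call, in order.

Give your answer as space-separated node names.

Answer: NB NC NE

Derivation:
Op 1: add NA@17 -> ring=[17:NA]
Op 2: add NB@70 -> ring=[17:NA,70:NB]
Op 3: remove NA -> ring=[70:NB]
Op 4: route key 68: smallest pos >= 68 is 70 -> NB
Op 5: add NC@19 -> ring=[19:NC,70:NB]
Op 6: route key 86: none >= 86, wrap to smallest pos 19 -> NC
Op 7: add ND@14 -> ring=[14:ND,19:NC,70:NB]
Op 8: add NE@69 -> ring=[14:ND,19:NC,69:NE,70:NB]
Op 9: add NF@12 -> ring=[12:NF,14:ND,19:NC,69:NE,70:NB]
Op 10: route key 41: smallest pos >= 41 is 69 -> NE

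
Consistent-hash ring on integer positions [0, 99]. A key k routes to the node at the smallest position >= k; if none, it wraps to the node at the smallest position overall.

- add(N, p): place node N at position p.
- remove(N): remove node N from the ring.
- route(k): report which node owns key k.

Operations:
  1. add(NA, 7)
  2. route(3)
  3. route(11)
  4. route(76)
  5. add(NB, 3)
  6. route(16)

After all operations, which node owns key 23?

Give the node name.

Op 1: add NA@7 -> ring=[7:NA]
Op 2: route key 3: smallest pos >= 3 is 7 -> NA
Op 3: route key 11: none >= 11, wrap to smallest pos 7 -> NA
Op 4: route key 76: none >= 76, wrap to smallest pos 7 -> NA
Op 5: add NB@3 -> ring=[3:NB,7:NA]
Op 6: route key 16: none >= 16, wrap to smallest pos 3 -> NB
Final route key 23: none >= 23, wrap to smallest pos 3 -> NB

Answer: NB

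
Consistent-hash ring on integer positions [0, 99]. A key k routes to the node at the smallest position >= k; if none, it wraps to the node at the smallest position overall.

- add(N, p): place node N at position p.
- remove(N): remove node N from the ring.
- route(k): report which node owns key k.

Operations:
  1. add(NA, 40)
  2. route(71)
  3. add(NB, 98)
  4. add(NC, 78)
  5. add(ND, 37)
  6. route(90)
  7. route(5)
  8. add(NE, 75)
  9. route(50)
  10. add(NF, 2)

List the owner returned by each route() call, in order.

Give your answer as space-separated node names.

Op 1: add NA@40 -> ring=[40:NA]
Op 2: route key 71: none >= 71, wrap to smallest pos 40 -> NA
Op 3: add NB@98 -> ring=[40:NA,98:NB]
Op 4: add NC@78 -> ring=[40:NA,78:NC,98:NB]
Op 5: add ND@37 -> ring=[37:ND,40:NA,78:NC,98:NB]
Op 6: route key 90: smallest pos >= 90 is 98 -> NB
Op 7: route key 5: smallest pos >= 5 is 37 -> ND
Op 8: add NE@75 -> ring=[37:ND,40:NA,75:NE,78:NC,98:NB]
Op 9: route key 50: smallest pos >= 50 is 75 -> NE
Op 10: add NF@2 -> ring=[2:NF,37:ND,40:NA,75:NE,78:NC,98:NB]

Answer: NA NB ND NE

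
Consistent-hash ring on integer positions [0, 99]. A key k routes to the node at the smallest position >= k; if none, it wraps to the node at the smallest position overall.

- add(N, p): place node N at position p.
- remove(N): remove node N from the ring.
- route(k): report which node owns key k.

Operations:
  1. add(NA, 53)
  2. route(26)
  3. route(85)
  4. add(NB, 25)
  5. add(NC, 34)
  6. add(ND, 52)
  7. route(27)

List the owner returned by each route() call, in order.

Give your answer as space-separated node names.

Answer: NA NA NC

Derivation:
Op 1: add NA@53 -> ring=[53:NA]
Op 2: route key 26: smallest pos >= 26 is 53 -> NA
Op 3: route key 85: none >= 85, wrap to smallest pos 53 -> NA
Op 4: add NB@25 -> ring=[25:NB,53:NA]
Op 5: add NC@34 -> ring=[25:NB,34:NC,53:NA]
Op 6: add ND@52 -> ring=[25:NB,34:NC,52:ND,53:NA]
Op 7: route key 27: smallest pos >= 27 is 34 -> NC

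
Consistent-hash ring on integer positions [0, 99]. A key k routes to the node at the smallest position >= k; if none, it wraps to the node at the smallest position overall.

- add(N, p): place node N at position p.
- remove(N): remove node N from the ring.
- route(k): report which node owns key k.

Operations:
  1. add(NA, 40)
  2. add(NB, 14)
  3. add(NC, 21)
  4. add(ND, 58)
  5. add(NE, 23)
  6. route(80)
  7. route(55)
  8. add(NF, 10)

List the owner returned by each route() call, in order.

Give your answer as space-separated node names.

Op 1: add NA@40 -> ring=[40:NA]
Op 2: add NB@14 -> ring=[14:NB,40:NA]
Op 3: add NC@21 -> ring=[14:NB,21:NC,40:NA]
Op 4: add ND@58 -> ring=[14:NB,21:NC,40:NA,58:ND]
Op 5: add NE@23 -> ring=[14:NB,21:NC,23:NE,40:NA,58:ND]
Op 6: route key 80: none >= 80, wrap to smallest pos 14 -> NB
Op 7: route key 55: smallest pos >= 55 is 58 -> ND
Op 8: add NF@10 -> ring=[10:NF,14:NB,21:NC,23:NE,40:NA,58:ND]

Answer: NB ND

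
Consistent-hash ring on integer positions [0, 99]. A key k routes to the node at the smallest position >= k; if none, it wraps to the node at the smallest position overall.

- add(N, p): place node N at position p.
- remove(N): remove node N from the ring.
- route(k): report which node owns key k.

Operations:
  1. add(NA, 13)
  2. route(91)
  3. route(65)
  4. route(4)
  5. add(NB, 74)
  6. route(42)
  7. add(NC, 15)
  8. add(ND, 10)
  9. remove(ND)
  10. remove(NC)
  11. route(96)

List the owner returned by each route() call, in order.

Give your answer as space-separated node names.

Answer: NA NA NA NB NA

Derivation:
Op 1: add NA@13 -> ring=[13:NA]
Op 2: route key 91: none >= 91, wrap to smallest pos 13 -> NA
Op 3: route key 65: none >= 65, wrap to smallest pos 13 -> NA
Op 4: route key 4: smallest pos >= 4 is 13 -> NA
Op 5: add NB@74 -> ring=[13:NA,74:NB]
Op 6: route key 42: smallest pos >= 42 is 74 -> NB
Op 7: add NC@15 -> ring=[13:NA,15:NC,74:NB]
Op 8: add ND@10 -> ring=[10:ND,13:NA,15:NC,74:NB]
Op 9: remove ND -> ring=[13:NA,15:NC,74:NB]
Op 10: remove NC -> ring=[13:NA,74:NB]
Op 11: route key 96: none >= 96, wrap to smallest pos 13 -> NA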